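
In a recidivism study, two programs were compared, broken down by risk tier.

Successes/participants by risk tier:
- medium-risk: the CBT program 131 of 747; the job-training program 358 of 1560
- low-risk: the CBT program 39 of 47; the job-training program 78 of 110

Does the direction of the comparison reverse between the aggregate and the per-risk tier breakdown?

Medium-risk: the CBT program 131/747 = 17.5%, the job-training program 358/1560 = 22.9% → the job-training program
Low-risk: the CBT program 39/47 = 83.0%, the job-training program 78/110 = 70.9% → the CBT program
Overall: the CBT program 170/794 = 21.4%, the job-training program 436/1670 = 26.1% → the job-training program
Neither sweeps: the CBT program wins 1 of 2 groups, the job-training program wins 1. The job-training program wins overall but not every group — no Simpson reversal.

No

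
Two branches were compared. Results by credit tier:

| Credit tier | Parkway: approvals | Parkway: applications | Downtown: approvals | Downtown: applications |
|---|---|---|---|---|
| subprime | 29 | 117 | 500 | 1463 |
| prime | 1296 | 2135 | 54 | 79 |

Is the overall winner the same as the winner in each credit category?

No

Subprime: Parkway 29/117 = 24.8%, Downtown 500/1463 = 34.2% → Downtown
Prime: Parkway 1296/2135 = 60.7%, Downtown 54/79 = 68.4% → Downtown
Overall: Parkway 1325/2252 = 58.8%, Downtown 554/1542 = 35.9% → Parkway
Downtown wins each credit group but Parkway wins overall — the comparison reverses. Downtown's applications skew toward subprime, which has a lower base rate.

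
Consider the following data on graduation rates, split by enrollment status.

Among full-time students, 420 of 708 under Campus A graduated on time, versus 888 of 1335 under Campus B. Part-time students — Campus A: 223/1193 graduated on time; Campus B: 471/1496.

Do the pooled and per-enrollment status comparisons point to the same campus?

Yes

Full-time: Campus A 420/708 = 59.3%, Campus B 888/1335 = 66.5% → Campus B
Part-time: Campus A 223/1193 = 18.7%, Campus B 471/1496 = 31.5% → Campus B
Overall: Campus A 643/1901 = 33.8%, Campus B 1359/2831 = 48.0% → Campus B
Campus B wins overall and in every enrollment group — no reversal.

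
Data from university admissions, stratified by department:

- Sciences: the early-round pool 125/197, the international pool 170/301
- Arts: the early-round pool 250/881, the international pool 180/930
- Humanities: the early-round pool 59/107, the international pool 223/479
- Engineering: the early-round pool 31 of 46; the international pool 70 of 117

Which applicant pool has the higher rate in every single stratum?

the early-round pool

Sciences: the early-round pool 125/197 = 63.5%, the international pool 170/301 = 56.5% → the early-round pool
Arts: the early-round pool 250/881 = 28.4%, the international pool 180/930 = 19.4% → the early-round pool
Humanities: the early-round pool 59/107 = 55.1%, the international pool 223/479 = 46.6% → the early-round pool
Engineering: the early-round pool 31/46 = 67.4%, the international pool 70/117 = 59.8% → the early-round pool
The early-round pool has the higher rate in all 4 groups.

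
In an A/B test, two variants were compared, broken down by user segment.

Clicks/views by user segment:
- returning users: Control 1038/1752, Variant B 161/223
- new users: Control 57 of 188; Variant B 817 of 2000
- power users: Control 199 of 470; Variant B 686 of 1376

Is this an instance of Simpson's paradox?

Returning users: Control 1038/1752 = 59.2%, Variant B 161/223 = 72.2% → Variant B
New users: Control 57/188 = 30.3%, Variant B 817/2000 = 40.9% → Variant B
Power users: Control 199/470 = 42.3%, Variant B 686/1376 = 49.9% → Variant B
Overall: Control 1294/2410 = 53.7%, Variant B 1664/3599 = 46.2% → Control
Variant B wins each user group but Control wins overall — the comparison reverses. Variant B's views skew toward new users, which has a lower base rate.

Yes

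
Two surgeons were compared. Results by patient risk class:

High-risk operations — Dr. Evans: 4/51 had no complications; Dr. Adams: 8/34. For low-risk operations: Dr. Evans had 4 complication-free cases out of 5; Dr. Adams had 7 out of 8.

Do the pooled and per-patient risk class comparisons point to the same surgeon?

Yes

High-risk: Dr. Evans 4/51 = 7.8%, Dr. Adams 8/34 = 23.5% → Dr. Adams
Low-risk: Dr. Evans 4/5 = 80.0%, Dr. Adams 7/8 = 87.5% → Dr. Adams
Overall: Dr. Evans 8/56 = 14.3%, Dr. Adams 15/42 = 35.7% → Dr. Adams
Dr. Adams wins overall and in every patient risk group — no reversal.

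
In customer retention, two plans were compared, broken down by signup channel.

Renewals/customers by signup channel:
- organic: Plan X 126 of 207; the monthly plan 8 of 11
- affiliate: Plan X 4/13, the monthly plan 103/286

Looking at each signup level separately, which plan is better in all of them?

Organic: Plan X 126/207 = 60.9%, the monthly plan 8/11 = 72.7% → the monthly plan
Affiliate: Plan X 4/13 = 30.8%, the monthly plan 103/286 = 36.0% → the monthly plan
The monthly plan has the higher rate in both groups.

the monthly plan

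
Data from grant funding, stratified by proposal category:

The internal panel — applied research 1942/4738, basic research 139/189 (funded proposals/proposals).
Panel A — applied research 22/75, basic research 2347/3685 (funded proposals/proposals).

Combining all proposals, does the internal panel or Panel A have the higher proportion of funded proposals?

Applied research: the internal panel 1942/4738 = 41.0%, Panel A 22/75 = 29.3% → the internal panel
Basic research: the internal panel 139/189 = 73.5%, Panel A 2347/3685 = 63.7% → the internal panel
Overall: the internal panel 2081/4927 = 42.2%, Panel A 2369/3760 = 63.0% → Panel A
(The internal panel wins every proposal group but Panel A wins overall — the internal panel's proposals skew toward the low-rate applied research group.)

Panel A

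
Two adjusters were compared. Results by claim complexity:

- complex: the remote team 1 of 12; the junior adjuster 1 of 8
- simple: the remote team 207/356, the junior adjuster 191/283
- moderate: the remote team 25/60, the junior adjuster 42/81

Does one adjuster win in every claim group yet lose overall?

Complex: the remote team 1/12 = 8.3%, the junior adjuster 1/8 = 12.5% → the junior adjuster
Simple: the remote team 207/356 = 58.1%, the junior adjuster 191/283 = 67.5% → the junior adjuster
Moderate: the remote team 25/60 = 41.7%, the junior adjuster 42/81 = 51.9% → the junior adjuster
Overall: the remote team 233/428 = 54.4%, the junior adjuster 234/372 = 62.9% → the junior adjuster
The junior adjuster wins overall and in every claim group — no reversal.

No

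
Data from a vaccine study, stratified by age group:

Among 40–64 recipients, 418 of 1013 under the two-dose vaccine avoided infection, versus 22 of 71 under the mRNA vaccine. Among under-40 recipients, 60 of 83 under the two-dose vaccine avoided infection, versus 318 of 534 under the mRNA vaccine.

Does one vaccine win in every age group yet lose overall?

40–64: the two-dose vaccine 418/1013 = 41.3%, the mRNA vaccine 22/71 = 31.0% → the two-dose vaccine
Under-40: the two-dose vaccine 60/83 = 72.3%, the mRNA vaccine 318/534 = 59.6% → the two-dose vaccine
Overall: the two-dose vaccine 478/1096 = 43.6%, the mRNA vaccine 340/605 = 56.2% → the mRNA vaccine
The two-dose vaccine wins each age group but the mRNA vaccine wins overall — the comparison reverses. The two-dose vaccine's recipients skew toward 40–64, which has a lower base rate.

Yes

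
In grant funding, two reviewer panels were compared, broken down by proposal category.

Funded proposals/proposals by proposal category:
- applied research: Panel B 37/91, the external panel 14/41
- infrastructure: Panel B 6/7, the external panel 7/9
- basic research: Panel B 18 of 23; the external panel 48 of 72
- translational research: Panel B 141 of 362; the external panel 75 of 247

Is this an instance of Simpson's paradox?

Applied research: Panel B 37/91 = 40.7%, the external panel 14/41 = 34.1% → Panel B
Infrastructure: Panel B 6/7 = 85.7%, the external panel 7/9 = 77.8% → Panel B
Basic research: Panel B 18/23 = 78.3%, the external panel 48/72 = 66.7% → Panel B
Translational research: Panel B 141/362 = 39.0%, the external panel 75/247 = 30.4% → Panel B
Overall: Panel B 202/483 = 41.8%, the external panel 144/369 = 39.0% → Panel B
Panel B wins overall and in every proposal group — no reversal.

No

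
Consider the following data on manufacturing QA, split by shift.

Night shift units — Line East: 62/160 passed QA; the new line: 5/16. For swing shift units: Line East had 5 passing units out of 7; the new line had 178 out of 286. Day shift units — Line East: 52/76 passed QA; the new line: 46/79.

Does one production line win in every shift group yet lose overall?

Yes

Night shift: Line East 62/160 = 38.8%, the new line 5/16 = 31.2% → Line East
Swing shift: Line East 5/7 = 71.4%, the new line 178/286 = 62.2% → Line East
Day shift: Line East 52/76 = 68.4%, the new line 46/79 = 58.2% → Line East
Overall: Line East 119/243 = 49.0%, the new line 229/381 = 60.1% → the new line
Line East wins each shift group but the new line wins overall — the comparison reverses. Line East's units skew toward night shift, which has a lower base rate.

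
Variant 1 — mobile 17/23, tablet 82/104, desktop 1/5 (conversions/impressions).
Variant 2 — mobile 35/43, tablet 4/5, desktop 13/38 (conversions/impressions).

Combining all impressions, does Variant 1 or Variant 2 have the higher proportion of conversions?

Mobile: Variant 1 17/23 = 73.9%, Variant 2 35/43 = 81.4% → Variant 2
Tablet: Variant 1 82/104 = 78.8%, Variant 2 4/5 = 80.0% → Variant 2
Desktop: Variant 1 1/5 = 20.0%, Variant 2 13/38 = 34.2% → Variant 2
Overall: Variant 1 100/132 = 75.8%, Variant 2 52/86 = 60.5% → Variant 1
(Variant 2 wins every device group but Variant 1 wins overall — Variant 2's impressions skew toward the low-rate desktop group.)

Variant 1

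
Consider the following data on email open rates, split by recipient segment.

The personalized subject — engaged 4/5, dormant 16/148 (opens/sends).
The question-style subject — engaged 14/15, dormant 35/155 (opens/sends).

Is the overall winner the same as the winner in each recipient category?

Engaged: the personalized subject 4/5 = 80.0%, the question-style subject 14/15 = 93.3% → the question-style subject
Dormant: the personalized subject 16/148 = 10.8%, the question-style subject 35/155 = 22.6% → the question-style subject
Overall: the personalized subject 20/153 = 13.1%, the question-style subject 49/170 = 28.8% → the question-style subject
The question-style subject wins overall and in every recipient group — no reversal.

Yes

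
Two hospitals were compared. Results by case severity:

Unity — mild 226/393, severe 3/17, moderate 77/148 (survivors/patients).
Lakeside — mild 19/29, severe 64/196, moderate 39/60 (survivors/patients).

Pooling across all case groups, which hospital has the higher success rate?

Unity

Mild: Unity 226/393 = 57.5%, Lakeside 19/29 = 65.5% → Lakeside
Severe: Unity 3/17 = 17.6%, Lakeside 64/196 = 32.7% → Lakeside
Moderate: Unity 77/148 = 52.0%, Lakeside 39/60 = 65.0% → Lakeside
Overall: Unity 306/558 = 54.8%, Lakeside 122/285 = 42.8% → Unity
(Lakeside wins every case group but Unity wins overall — Lakeside's patients skew toward the low-rate severe group.)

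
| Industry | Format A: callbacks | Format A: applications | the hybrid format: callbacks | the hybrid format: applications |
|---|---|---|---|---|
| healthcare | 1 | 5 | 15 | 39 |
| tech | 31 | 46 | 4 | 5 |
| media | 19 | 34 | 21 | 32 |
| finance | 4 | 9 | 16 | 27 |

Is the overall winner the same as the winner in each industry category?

Healthcare: Format A 1/5 = 20.0%, the hybrid format 15/39 = 38.5% → the hybrid format
Tech: Format A 31/46 = 67.4%, the hybrid format 4/5 = 80.0% → the hybrid format
Media: Format A 19/34 = 55.9%, the hybrid format 21/32 = 65.6% → the hybrid format
Finance: Format A 4/9 = 44.4%, the hybrid format 16/27 = 59.3% → the hybrid format
Overall: Format A 55/94 = 58.5%, the hybrid format 56/103 = 54.4% → Format A
The hybrid format wins each industry group but Format A wins overall — the comparison reverses. The hybrid format's applications skew toward healthcare, which has a lower base rate.

No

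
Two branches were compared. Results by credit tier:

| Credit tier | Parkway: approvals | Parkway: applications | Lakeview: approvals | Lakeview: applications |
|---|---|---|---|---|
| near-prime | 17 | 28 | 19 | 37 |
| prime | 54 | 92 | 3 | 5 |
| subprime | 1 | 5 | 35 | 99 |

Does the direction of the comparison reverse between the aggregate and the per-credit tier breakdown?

No

Near-prime: Parkway 17/28 = 60.7%, Lakeview 19/37 = 51.4% → Parkway
Prime: Parkway 54/92 = 58.7%, Lakeview 3/5 = 60.0% → Lakeview
Subprime: Parkway 1/5 = 20.0%, Lakeview 35/99 = 35.4% → Lakeview
Overall: Parkway 72/125 = 57.6%, Lakeview 57/141 = 40.4% → Parkway
Neither sweeps: Parkway wins 1 of 3 groups, Lakeview wins 2. Parkway wins overall but not every group — no Simpson reversal.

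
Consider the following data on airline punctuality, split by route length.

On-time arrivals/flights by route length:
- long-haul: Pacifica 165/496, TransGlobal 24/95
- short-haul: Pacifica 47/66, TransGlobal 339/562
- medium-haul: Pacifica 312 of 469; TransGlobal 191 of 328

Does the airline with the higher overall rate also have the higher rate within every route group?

Long-haul: Pacifica 165/496 = 33.3%, TransGlobal 24/95 = 25.3% → Pacifica
Short-haul: Pacifica 47/66 = 71.2%, TransGlobal 339/562 = 60.3% → Pacifica
Medium-haul: Pacifica 312/469 = 66.5%, TransGlobal 191/328 = 58.2% → Pacifica
Overall: Pacifica 524/1031 = 50.8%, TransGlobal 554/985 = 56.2% → TransGlobal
Pacifica wins each route group but TransGlobal wins overall — the comparison reverses. Pacifica's flights skew toward long-haul, which has a lower base rate.

No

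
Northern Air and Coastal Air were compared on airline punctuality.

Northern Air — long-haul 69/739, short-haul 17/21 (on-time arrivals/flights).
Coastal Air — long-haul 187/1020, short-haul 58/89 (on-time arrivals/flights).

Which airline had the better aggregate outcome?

Coastal Air

Long-haul: Northern Air 69/739 = 9.3%, Coastal Air 187/1020 = 18.3% → Coastal Air
Short-haul: Northern Air 17/21 = 81.0%, Coastal Air 58/89 = 65.2% → Northern Air
Overall: Northern Air 86/760 = 11.3%, Coastal Air 245/1109 = 22.1% → Coastal Air
(Neither sweeps every route group, but Coastal Air has the higher pooled rate.)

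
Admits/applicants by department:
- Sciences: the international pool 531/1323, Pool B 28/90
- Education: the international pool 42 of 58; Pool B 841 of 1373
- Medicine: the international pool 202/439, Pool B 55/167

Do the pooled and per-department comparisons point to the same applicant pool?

Sciences: the international pool 531/1323 = 40.1%, Pool B 28/90 = 31.1% → the international pool
Education: the international pool 42/58 = 72.4%, Pool B 841/1373 = 61.3% → the international pool
Medicine: the international pool 202/439 = 46.0%, Pool B 55/167 = 32.9% → the international pool
Overall: the international pool 775/1820 = 42.6%, Pool B 924/1630 = 56.7% → Pool B
The international pool wins each department group but Pool B wins overall — the comparison reverses. The international pool's applicants skew toward Sciences, which has a lower base rate.

No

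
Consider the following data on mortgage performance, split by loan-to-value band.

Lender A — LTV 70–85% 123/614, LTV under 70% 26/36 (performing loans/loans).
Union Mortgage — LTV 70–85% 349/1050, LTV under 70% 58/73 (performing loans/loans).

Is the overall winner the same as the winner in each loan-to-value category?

Yes

LTV 70–85%: Lender A 123/614 = 20.0%, Union Mortgage 349/1050 = 33.2% → Union Mortgage
LTV under 70%: Lender A 26/36 = 72.2%, Union Mortgage 58/73 = 79.5% → Union Mortgage
Overall: Lender A 149/650 = 22.9%, Union Mortgage 407/1123 = 36.2% → Union Mortgage
Union Mortgage wins overall and in every loan-to-value group — no reversal.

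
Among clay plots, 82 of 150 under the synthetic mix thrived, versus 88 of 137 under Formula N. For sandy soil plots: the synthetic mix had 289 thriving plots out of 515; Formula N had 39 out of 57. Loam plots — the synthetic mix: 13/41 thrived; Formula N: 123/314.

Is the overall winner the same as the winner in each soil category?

No

Clay: the synthetic mix 82/150 = 54.7%, Formula N 88/137 = 64.2% → Formula N
Sandy soil: the synthetic mix 289/515 = 56.1%, Formula N 39/57 = 68.4% → Formula N
Loam: the synthetic mix 13/41 = 31.7%, Formula N 123/314 = 39.2% → Formula N
Overall: the synthetic mix 384/706 = 54.4%, Formula N 250/508 = 49.2% → the synthetic mix
Formula N wins each soil group but the synthetic mix wins overall — the comparison reverses. Formula N's plots skew toward loam, which has a lower base rate.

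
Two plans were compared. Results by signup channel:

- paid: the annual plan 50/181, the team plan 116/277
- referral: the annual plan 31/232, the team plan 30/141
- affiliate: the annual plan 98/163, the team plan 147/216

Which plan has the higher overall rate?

the team plan

Paid: the annual plan 50/181 = 27.6%, the team plan 116/277 = 41.9% → the team plan
Referral: the annual plan 31/232 = 13.4%, the team plan 30/141 = 21.3% → the team plan
Affiliate: the annual plan 98/163 = 60.1%, the team plan 147/216 = 68.1% → the team plan
Overall: the annual plan 179/576 = 31.1%, the team plan 293/634 = 46.2% → the team plan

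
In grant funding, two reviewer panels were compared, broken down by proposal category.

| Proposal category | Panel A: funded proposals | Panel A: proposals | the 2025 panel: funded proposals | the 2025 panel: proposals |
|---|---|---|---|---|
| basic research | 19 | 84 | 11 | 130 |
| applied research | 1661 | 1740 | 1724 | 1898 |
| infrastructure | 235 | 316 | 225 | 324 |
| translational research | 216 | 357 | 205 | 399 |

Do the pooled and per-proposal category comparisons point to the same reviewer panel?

Basic research: Panel A 19/84 = 22.6%, the 2025 panel 11/130 = 8.5% → Panel A
Applied research: Panel A 1661/1740 = 95.5%, the 2025 panel 1724/1898 = 90.8% → Panel A
Infrastructure: Panel A 235/316 = 74.4%, the 2025 panel 225/324 = 69.4% → Panel A
Translational research: Panel A 216/357 = 60.5%, the 2025 panel 205/399 = 51.4% → Panel A
Overall: Panel A 2131/2497 = 85.3%, the 2025 panel 2165/2751 = 78.7% → Panel A
Panel A wins overall and in every proposal group — no reversal.

Yes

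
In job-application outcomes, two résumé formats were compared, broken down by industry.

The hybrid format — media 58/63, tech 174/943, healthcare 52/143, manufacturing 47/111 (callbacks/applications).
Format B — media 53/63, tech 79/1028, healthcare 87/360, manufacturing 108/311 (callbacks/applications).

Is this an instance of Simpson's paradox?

Media: the hybrid format 58/63 = 92.1%, Format B 53/63 = 84.1% → the hybrid format
Tech: the hybrid format 174/943 = 18.5%, Format B 79/1028 = 7.7% → the hybrid format
Healthcare: the hybrid format 52/143 = 36.4%, Format B 87/360 = 24.2% → the hybrid format
Manufacturing: the hybrid format 47/111 = 42.3%, Format B 108/311 = 34.7% → the hybrid format
Overall: the hybrid format 331/1260 = 26.3%, Format B 327/1762 = 18.6% → the hybrid format
The hybrid format wins overall and in every industry group — no reversal.

No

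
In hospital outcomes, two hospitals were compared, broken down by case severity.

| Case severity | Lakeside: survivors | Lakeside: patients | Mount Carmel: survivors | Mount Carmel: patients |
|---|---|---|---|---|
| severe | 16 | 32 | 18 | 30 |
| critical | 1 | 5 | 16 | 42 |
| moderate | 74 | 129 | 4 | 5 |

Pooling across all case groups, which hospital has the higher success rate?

Lakeside

Severe: Lakeside 16/32 = 50.0%, Mount Carmel 18/30 = 60.0% → Mount Carmel
Critical: Lakeside 1/5 = 20.0%, Mount Carmel 16/42 = 38.1% → Mount Carmel
Moderate: Lakeside 74/129 = 57.4%, Mount Carmel 4/5 = 80.0% → Mount Carmel
Overall: Lakeside 91/166 = 54.8%, Mount Carmel 38/77 = 49.4% → Lakeside
(Mount Carmel wins every case group but Lakeside wins overall — Mount Carmel's patients skew toward the low-rate critical group.)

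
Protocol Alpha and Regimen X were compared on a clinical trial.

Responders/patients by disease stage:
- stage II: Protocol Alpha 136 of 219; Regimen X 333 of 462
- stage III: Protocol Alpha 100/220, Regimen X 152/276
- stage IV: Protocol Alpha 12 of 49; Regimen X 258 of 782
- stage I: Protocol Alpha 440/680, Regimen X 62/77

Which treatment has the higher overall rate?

Protocol Alpha

Stage II: Protocol Alpha 136/219 = 62.1%, Regimen X 333/462 = 72.1% → Regimen X
Stage III: Protocol Alpha 100/220 = 45.5%, Regimen X 152/276 = 55.1% → Regimen X
Stage IV: Protocol Alpha 12/49 = 24.5%, Regimen X 258/782 = 33.0% → Regimen X
Stage I: Protocol Alpha 440/680 = 64.7%, Regimen X 62/77 = 80.5% → Regimen X
Overall: Protocol Alpha 688/1168 = 58.9%, Regimen X 805/1597 = 50.4% → Protocol Alpha
(Regimen X wins every disease group but Protocol Alpha wins overall — Regimen X's patients skew toward the low-rate stage IV group.)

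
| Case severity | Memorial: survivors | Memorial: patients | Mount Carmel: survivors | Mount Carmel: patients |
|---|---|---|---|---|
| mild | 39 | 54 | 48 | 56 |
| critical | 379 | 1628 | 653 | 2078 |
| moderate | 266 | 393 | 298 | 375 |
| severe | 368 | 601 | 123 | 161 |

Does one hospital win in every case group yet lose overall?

No

Mild: Memorial 39/54 = 72.2%, Mount Carmel 48/56 = 85.7% → Mount Carmel
Critical: Memorial 379/1628 = 23.3%, Mount Carmel 653/2078 = 31.4% → Mount Carmel
Moderate: Memorial 266/393 = 67.7%, Mount Carmel 298/375 = 79.5% → Mount Carmel
Severe: Memorial 368/601 = 61.2%, Mount Carmel 123/161 = 76.4% → Mount Carmel
Overall: Memorial 1052/2676 = 39.3%, Mount Carmel 1122/2670 = 42.0% → Mount Carmel
Mount Carmel wins overall and in every case group — no reversal.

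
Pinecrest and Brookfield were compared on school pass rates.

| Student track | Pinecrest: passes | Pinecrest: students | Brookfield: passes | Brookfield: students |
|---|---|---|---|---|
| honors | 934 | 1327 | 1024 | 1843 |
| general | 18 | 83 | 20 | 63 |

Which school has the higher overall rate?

Pinecrest

Honors: Pinecrest 934/1327 = 70.4%, Brookfield 1024/1843 = 55.6% → Pinecrest
General: Pinecrest 18/83 = 21.7%, Brookfield 20/63 = 31.7% → Brookfield
Overall: Pinecrest 952/1410 = 67.5%, Brookfield 1044/1906 = 54.8% → Pinecrest
(Neither sweeps every student group, but Pinecrest has the higher pooled rate.)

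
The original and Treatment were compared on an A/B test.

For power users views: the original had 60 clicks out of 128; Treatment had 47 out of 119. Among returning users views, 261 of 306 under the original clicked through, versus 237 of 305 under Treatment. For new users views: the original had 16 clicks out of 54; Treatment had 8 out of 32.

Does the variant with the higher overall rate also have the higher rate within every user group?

Yes

Power users: the original 60/128 = 46.9%, Treatment 47/119 = 39.5% → the original
Returning users: the original 261/306 = 85.3%, Treatment 237/305 = 77.7% → the original
New users: the original 16/54 = 29.6%, Treatment 8/32 = 25.0% → the original
Overall: the original 337/488 = 69.1%, Treatment 292/456 = 64.0% → the original
The original wins overall and in every user group — no reversal.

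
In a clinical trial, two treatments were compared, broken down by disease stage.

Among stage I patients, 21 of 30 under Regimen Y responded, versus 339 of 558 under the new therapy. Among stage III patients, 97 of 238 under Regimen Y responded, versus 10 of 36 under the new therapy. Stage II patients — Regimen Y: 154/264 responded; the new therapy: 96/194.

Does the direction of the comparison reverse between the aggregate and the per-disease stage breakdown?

Yes

Stage I: Regimen Y 21/30 = 70.0%, the new therapy 339/558 = 60.8% → Regimen Y
Stage III: Regimen Y 97/238 = 40.8%, the new therapy 10/36 = 27.8% → Regimen Y
Stage II: Regimen Y 154/264 = 58.3%, the new therapy 96/194 = 49.5% → Regimen Y
Overall: Regimen Y 272/532 = 51.1%, the new therapy 445/788 = 56.5% → the new therapy
Regimen Y wins each disease group but the new therapy wins overall — the comparison reverses. Regimen Y's patients skew toward stage III, which has a lower base rate.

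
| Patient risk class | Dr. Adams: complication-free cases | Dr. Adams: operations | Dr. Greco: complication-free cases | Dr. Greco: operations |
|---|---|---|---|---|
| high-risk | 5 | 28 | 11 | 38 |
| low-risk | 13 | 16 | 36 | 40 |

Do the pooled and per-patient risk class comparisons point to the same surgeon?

High-risk: Dr. Adams 5/28 = 17.9%, Dr. Greco 11/38 = 28.9% → Dr. Greco
Low-risk: Dr. Adams 13/16 = 81.2%, Dr. Greco 36/40 = 90.0% → Dr. Greco
Overall: Dr. Adams 18/44 = 40.9%, Dr. Greco 47/78 = 60.3% → Dr. Greco
Dr. Greco wins overall and in every patient risk group — no reversal.

Yes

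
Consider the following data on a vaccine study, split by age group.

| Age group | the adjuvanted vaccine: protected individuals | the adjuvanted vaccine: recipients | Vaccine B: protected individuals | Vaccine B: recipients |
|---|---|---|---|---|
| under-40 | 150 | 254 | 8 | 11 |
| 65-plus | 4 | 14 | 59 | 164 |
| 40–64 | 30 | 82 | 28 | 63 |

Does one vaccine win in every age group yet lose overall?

Under-40: the adjuvanted vaccine 150/254 = 59.1%, Vaccine B 8/11 = 72.7% → Vaccine B
65-plus: the adjuvanted vaccine 4/14 = 28.6%, Vaccine B 59/164 = 36.0% → Vaccine B
40–64: the adjuvanted vaccine 30/82 = 36.6%, Vaccine B 28/63 = 44.4% → Vaccine B
Overall: the adjuvanted vaccine 184/350 = 52.6%, Vaccine B 95/238 = 39.9% → the adjuvanted vaccine
Vaccine B wins each age group but the adjuvanted vaccine wins overall — the comparison reverses. Vaccine B's recipients skew toward 65-plus, which has a lower base rate.

Yes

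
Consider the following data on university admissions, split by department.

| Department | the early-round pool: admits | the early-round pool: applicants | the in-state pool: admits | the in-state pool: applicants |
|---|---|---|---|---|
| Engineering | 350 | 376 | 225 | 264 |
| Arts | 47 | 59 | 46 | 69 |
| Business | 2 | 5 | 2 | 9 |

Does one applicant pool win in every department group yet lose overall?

Engineering: the early-round pool 350/376 = 93.1%, the in-state pool 225/264 = 85.2% → the early-round pool
Arts: the early-round pool 47/59 = 79.7%, the in-state pool 46/69 = 66.7% → the early-round pool
Business: the early-round pool 2/5 = 40.0%, the in-state pool 2/9 = 22.2% → the early-round pool
Overall: the early-round pool 399/440 = 90.7%, the in-state pool 273/342 = 79.8% → the early-round pool
The early-round pool wins overall and in every department group — no reversal.

No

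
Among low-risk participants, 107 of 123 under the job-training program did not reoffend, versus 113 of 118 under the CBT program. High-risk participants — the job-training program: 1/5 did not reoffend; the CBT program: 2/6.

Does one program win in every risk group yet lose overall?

No

Low-risk: the job-training program 107/123 = 87.0%, the CBT program 113/118 = 95.8% → the CBT program
High-risk: the job-training program 1/5 = 20.0%, the CBT program 2/6 = 33.3% → the CBT program
Overall: the job-training program 108/128 = 84.4%, the CBT program 115/124 = 92.7% → the CBT program
The CBT program wins overall and in every risk group — no reversal.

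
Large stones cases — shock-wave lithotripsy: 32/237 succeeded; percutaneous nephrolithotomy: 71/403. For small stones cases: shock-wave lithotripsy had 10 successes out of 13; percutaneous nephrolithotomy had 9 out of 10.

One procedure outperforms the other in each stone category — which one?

Large stones: shock-wave lithotripsy 32/237 = 13.5%, percutaneous nephrolithotomy 71/403 = 17.6% → percutaneous nephrolithotomy
Small stones: shock-wave lithotripsy 10/13 = 76.9%, percutaneous nephrolithotomy 9/10 = 90.0% → percutaneous nephrolithotomy
Percutaneous nephrolithotomy has the higher rate in both groups.

percutaneous nephrolithotomy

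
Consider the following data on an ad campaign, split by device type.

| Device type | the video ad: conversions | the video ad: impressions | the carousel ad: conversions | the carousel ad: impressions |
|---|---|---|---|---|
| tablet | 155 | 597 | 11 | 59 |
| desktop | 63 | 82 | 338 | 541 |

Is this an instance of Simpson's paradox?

Yes

Tablet: the video ad 155/597 = 26.0%, the carousel ad 11/59 = 18.6% → the video ad
Desktop: the video ad 63/82 = 76.8%, the carousel ad 338/541 = 62.5% → the video ad
Overall: the video ad 218/679 = 32.1%, the carousel ad 349/600 = 58.2% → the carousel ad
The video ad wins each device group but the carousel ad wins overall — the comparison reverses. The video ad's impressions skew toward tablet, which has a lower base rate.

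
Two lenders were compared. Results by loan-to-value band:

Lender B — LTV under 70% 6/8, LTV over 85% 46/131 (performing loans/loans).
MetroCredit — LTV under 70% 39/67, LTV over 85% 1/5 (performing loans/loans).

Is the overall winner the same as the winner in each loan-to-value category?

LTV under 70%: Lender B 6/8 = 75.0%, MetroCredit 39/67 = 58.2% → Lender B
LTV over 85%: Lender B 46/131 = 35.1%, MetroCredit 1/5 = 20.0% → Lender B
Overall: Lender B 52/139 = 37.4%, MetroCredit 40/72 = 55.6% → MetroCredit
Lender B wins each loan-to-value group but MetroCredit wins overall — the comparison reverses. Lender B's loans skew toward LTV over 85%, which has a lower base rate.

No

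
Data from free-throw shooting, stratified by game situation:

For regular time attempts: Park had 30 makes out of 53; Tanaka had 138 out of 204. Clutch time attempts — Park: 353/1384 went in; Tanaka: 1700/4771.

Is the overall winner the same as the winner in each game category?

Yes

Regular time: Park 30/53 = 56.6%, Tanaka 138/204 = 67.6% → Tanaka
Clutch time: Park 353/1384 = 25.5%, Tanaka 1700/4771 = 35.6% → Tanaka
Overall: Park 383/1437 = 26.7%, Tanaka 1838/4975 = 36.9% → Tanaka
Tanaka wins overall and in every game group — no reversal.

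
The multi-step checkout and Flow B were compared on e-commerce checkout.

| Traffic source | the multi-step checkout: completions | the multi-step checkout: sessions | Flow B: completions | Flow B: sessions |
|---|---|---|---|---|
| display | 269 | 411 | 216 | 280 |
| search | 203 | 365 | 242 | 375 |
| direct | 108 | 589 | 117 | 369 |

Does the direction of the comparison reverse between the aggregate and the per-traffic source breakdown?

Display: the multi-step checkout 269/411 = 65.5%, Flow B 216/280 = 77.1% → Flow B
Search: the multi-step checkout 203/365 = 55.6%, Flow B 242/375 = 64.5% → Flow B
Direct: the multi-step checkout 108/589 = 18.3%, Flow B 117/369 = 31.7% → Flow B
Overall: the multi-step checkout 580/1365 = 42.5%, Flow B 575/1024 = 56.2% → Flow B
Flow B wins overall and in every traffic group — no reversal.

No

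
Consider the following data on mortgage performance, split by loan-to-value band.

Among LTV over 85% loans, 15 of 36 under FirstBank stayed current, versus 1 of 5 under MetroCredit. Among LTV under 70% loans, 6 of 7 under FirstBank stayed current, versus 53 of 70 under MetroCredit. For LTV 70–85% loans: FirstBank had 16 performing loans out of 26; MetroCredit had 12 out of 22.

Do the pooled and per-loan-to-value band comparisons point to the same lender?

No

LTV over 85%: FirstBank 15/36 = 41.7%, MetroCredit 1/5 = 20.0% → FirstBank
LTV under 70%: FirstBank 6/7 = 85.7%, MetroCredit 53/70 = 75.7% → FirstBank
LTV 70–85%: FirstBank 16/26 = 61.5%, MetroCredit 12/22 = 54.5% → FirstBank
Overall: FirstBank 37/69 = 53.6%, MetroCredit 66/97 = 68.0% → MetroCredit
FirstBank wins each loan-to-value group but MetroCredit wins overall — the comparison reverses. FirstBank's loans skew toward LTV over 85%, which has a lower base rate.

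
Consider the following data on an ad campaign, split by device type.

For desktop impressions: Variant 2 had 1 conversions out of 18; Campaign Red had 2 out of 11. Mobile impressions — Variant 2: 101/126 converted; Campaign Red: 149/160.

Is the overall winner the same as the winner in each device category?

Desktop: Variant 2 1/18 = 5.6%, Campaign Red 2/11 = 18.2% → Campaign Red
Mobile: Variant 2 101/126 = 80.2%, Campaign Red 149/160 = 93.1% → Campaign Red
Overall: Variant 2 102/144 = 70.8%, Campaign Red 151/171 = 88.3% → Campaign Red
Campaign Red wins overall and in every device group — no reversal.

Yes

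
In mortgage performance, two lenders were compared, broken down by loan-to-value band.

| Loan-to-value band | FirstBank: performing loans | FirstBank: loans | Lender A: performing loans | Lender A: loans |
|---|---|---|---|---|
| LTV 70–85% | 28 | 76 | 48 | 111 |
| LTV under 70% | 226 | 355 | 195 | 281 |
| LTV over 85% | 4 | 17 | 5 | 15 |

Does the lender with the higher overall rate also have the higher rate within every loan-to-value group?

LTV 70–85%: FirstBank 28/76 = 36.8%, Lender A 48/111 = 43.2% → Lender A
LTV under 70%: FirstBank 226/355 = 63.7%, Lender A 195/281 = 69.4% → Lender A
LTV over 85%: FirstBank 4/17 = 23.5%, Lender A 5/15 = 33.3% → Lender A
Overall: FirstBank 258/448 = 57.6%, Lender A 248/407 = 60.9% → Lender A
Lender A wins overall and in every loan-to-value group — no reversal.

Yes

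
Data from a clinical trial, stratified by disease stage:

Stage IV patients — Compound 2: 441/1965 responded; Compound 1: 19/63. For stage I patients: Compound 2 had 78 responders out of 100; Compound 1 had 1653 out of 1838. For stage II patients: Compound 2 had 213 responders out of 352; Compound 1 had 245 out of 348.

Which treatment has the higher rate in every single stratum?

Compound 1

Stage IV: Compound 2 441/1965 = 22.4%, Compound 1 19/63 = 30.2% → Compound 1
Stage I: Compound 2 78/100 = 78.0%, Compound 1 1653/1838 = 89.9% → Compound 1
Stage II: Compound 2 213/352 = 60.5%, Compound 1 245/348 = 70.4% → Compound 1
Compound 1 has the higher rate in all 3 groups.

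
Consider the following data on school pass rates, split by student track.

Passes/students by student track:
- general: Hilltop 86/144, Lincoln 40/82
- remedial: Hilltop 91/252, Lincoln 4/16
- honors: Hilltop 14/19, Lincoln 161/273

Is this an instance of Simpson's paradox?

Yes

General: Hilltop 86/144 = 59.7%, Lincoln 40/82 = 48.8% → Hilltop
Remedial: Hilltop 91/252 = 36.1%, Lincoln 4/16 = 25.0% → Hilltop
Honors: Hilltop 14/19 = 73.7%, Lincoln 161/273 = 59.0% → Hilltop
Overall: Hilltop 191/415 = 46.0%, Lincoln 205/371 = 55.3% → Lincoln
Hilltop wins each student group but Lincoln wins overall — the comparison reverses. Hilltop's students skew toward remedial, which has a lower base rate.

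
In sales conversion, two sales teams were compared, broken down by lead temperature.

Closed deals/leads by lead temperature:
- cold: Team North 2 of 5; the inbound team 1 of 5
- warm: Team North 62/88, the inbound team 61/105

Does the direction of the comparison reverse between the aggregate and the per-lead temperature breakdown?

No

Cold: Team North 2/5 = 40.0%, the inbound team 1/5 = 20.0% → Team North
Warm: Team North 62/88 = 70.5%, the inbound team 61/105 = 58.1% → Team North
Overall: Team North 64/93 = 68.8%, the inbound team 62/110 = 56.4% → Team North
Team North wins overall and in every lead group — no reversal.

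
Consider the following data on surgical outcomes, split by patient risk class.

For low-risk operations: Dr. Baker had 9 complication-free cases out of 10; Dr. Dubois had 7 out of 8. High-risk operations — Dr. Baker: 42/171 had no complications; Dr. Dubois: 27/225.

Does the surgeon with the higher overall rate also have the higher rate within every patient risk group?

Low-risk: Dr. Baker 9/10 = 90.0%, Dr. Dubois 7/8 = 87.5% → Dr. Baker
High-risk: Dr. Baker 42/171 = 24.6%, Dr. Dubois 27/225 = 12.0% → Dr. Baker
Overall: Dr. Baker 51/181 = 28.2%, Dr. Dubois 34/233 = 14.6% → Dr. Baker
Dr. Baker wins overall and in every patient risk group — no reversal.

Yes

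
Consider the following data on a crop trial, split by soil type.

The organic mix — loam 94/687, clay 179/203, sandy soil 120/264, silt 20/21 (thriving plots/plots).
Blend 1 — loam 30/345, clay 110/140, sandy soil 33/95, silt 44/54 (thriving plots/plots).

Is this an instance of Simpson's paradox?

No

Loam: the organic mix 94/687 = 13.7%, Blend 1 30/345 = 8.7% → the organic mix
Clay: the organic mix 179/203 = 88.2%, Blend 1 110/140 = 78.6% → the organic mix
Sandy soil: the organic mix 120/264 = 45.5%, Blend 1 33/95 = 34.7% → the organic mix
Silt: the organic mix 20/21 = 95.2%, Blend 1 44/54 = 81.5% → the organic mix
Overall: the organic mix 413/1175 = 35.1%, Blend 1 217/634 = 34.2% → the organic mix
The organic mix wins overall and in every soil group — no reversal.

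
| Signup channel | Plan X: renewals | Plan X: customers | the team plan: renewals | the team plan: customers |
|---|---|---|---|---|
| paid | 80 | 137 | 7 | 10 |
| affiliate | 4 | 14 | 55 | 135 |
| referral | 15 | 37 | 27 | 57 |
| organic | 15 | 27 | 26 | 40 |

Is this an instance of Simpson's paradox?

Paid: Plan X 80/137 = 58.4%, the team plan 7/10 = 70.0% → the team plan
Affiliate: Plan X 4/14 = 28.6%, the team plan 55/135 = 40.7% → the team plan
Referral: Plan X 15/37 = 40.5%, the team plan 27/57 = 47.4% → the team plan
Organic: Plan X 15/27 = 55.6%, the team plan 26/40 = 65.0% → the team plan
Overall: Plan X 114/215 = 53.0%, the team plan 115/242 = 47.5% → Plan X
The team plan wins each signup group but Plan X wins overall — the comparison reverses. The team plan's customers skew toward affiliate, which has a lower base rate.

Yes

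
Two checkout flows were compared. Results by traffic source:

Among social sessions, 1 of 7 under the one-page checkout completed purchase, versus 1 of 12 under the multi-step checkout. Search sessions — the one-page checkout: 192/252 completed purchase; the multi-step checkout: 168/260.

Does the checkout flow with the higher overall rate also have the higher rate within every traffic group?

Yes

Social: the one-page checkout 1/7 = 14.3%, the multi-step checkout 1/12 = 8.3% → the one-page checkout
Search: the one-page checkout 192/252 = 76.2%, the multi-step checkout 168/260 = 64.6% → the one-page checkout
Overall: the one-page checkout 193/259 = 74.5%, the multi-step checkout 169/272 = 62.1% → the one-page checkout
The one-page checkout wins overall and in every traffic group — no reversal.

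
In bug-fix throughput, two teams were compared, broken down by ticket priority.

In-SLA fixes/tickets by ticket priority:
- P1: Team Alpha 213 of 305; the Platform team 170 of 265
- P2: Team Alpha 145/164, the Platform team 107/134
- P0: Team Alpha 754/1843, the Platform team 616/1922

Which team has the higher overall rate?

P1: Team Alpha 213/305 = 69.8%, the Platform team 170/265 = 64.2% → Team Alpha
P2: Team Alpha 145/164 = 88.4%, the Platform team 107/134 = 79.9% → Team Alpha
P0: Team Alpha 754/1843 = 40.9%, the Platform team 616/1922 = 32.0% → Team Alpha
Overall: Team Alpha 1112/2312 = 48.1%, the Platform team 893/2321 = 38.5% → Team Alpha

Team Alpha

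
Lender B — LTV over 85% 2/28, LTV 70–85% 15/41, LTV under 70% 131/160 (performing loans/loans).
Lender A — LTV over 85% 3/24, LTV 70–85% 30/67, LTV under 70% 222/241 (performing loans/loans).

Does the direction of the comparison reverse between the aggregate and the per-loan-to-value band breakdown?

No

LTV over 85%: Lender B 2/28 = 7.1%, Lender A 3/24 = 12.5% → Lender A
LTV 70–85%: Lender B 15/41 = 36.6%, Lender A 30/67 = 44.8% → Lender A
LTV under 70%: Lender B 131/160 = 81.9%, Lender A 222/241 = 92.1% → Lender A
Overall: Lender B 148/229 = 64.6%, Lender A 255/332 = 76.8% → Lender A
Lender A wins overall and in every loan-to-value group — no reversal.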